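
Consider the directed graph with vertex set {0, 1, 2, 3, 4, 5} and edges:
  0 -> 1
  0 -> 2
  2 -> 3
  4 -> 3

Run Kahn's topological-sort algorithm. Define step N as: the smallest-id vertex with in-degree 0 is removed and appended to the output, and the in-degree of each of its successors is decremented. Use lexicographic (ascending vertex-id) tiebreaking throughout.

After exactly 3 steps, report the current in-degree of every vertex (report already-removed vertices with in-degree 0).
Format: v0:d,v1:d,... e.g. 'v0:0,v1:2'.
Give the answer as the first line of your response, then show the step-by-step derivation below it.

v0:0,v1:0,v2:0,v3:1,v4:0,v5:0

step 1: output 0; order=[0]; indeg=(0,0,0,2,0,0)
step 2: output 1; order=[0,1]; indeg=(0,0,0,2,0,0)
step 3: output 2; order=[0,1,2]; indeg=(0,0,0,1,0,0)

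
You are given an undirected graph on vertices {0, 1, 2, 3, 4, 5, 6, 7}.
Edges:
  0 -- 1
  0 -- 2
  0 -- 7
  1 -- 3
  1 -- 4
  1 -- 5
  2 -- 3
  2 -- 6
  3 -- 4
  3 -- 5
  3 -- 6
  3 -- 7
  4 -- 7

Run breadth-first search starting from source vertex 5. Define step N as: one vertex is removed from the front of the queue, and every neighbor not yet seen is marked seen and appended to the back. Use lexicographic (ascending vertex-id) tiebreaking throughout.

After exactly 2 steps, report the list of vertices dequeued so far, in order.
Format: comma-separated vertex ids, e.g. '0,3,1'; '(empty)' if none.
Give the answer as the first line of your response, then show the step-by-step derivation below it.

5,1

step 1: dequeue 5; queue=[1,3]; order=5
step 2: dequeue 1; queue=[3,0,4]; order=5,1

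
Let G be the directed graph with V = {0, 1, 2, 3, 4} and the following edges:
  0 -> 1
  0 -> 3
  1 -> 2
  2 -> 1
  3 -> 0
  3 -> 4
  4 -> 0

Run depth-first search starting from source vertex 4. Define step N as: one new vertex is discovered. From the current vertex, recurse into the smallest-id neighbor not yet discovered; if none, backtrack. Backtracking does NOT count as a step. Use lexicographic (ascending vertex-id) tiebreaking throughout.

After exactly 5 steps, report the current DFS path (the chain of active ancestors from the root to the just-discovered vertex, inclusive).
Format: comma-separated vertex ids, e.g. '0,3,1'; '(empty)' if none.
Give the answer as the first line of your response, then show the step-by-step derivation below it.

4,0,3

step 1: discover 4; path=4; order=4
step 2: discover 0; path=4>0; order=4,0
step 3: discover 1; path=4>0>1; order=4,0,1
step 4: discover 2; path=4>0>1>2; order=4,0,1,2
step 5: discover 3; path=4>0>3; order=4,0,1,2,3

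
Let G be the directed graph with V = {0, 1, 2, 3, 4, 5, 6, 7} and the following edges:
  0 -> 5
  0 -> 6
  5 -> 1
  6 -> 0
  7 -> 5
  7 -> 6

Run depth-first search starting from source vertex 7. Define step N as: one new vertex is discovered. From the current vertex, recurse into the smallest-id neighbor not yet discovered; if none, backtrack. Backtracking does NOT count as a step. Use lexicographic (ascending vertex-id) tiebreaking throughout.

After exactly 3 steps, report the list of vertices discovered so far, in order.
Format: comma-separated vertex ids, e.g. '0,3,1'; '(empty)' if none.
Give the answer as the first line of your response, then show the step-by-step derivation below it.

7,5,1

step 1: discover 7; path=7; order=7
step 2: discover 5; path=7>5; order=7,5
step 3: discover 1; path=7>5>1; order=7,5,1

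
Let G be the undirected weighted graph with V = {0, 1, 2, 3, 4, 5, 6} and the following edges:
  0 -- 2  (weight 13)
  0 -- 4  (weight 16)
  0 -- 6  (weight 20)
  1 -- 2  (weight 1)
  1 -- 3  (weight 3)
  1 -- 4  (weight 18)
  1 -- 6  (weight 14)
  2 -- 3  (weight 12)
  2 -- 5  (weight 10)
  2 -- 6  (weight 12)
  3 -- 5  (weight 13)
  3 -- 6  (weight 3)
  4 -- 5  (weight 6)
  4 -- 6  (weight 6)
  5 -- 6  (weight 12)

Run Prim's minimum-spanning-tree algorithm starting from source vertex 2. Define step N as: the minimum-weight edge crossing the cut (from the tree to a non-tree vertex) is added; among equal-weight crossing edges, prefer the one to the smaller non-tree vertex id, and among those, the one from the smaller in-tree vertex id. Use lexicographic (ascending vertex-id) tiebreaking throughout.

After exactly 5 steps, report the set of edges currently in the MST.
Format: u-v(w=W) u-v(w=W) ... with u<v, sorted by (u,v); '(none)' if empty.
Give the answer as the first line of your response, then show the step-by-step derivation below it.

1-2(w=1) 1-3(w=3) 3-6(w=3) 4-5(w=6) 4-6(w=6)

step 1: add edge 1-2 (w=1); MST = {1-2(w=1)}
step 2: add edge 1-3 (w=3); MST = {1-2(w=1) 1-3(w=3)}
step 3: add edge 3-6 (w=3); MST = {1-2(w=1) 1-3(w=3) 3-6(w=3)}
step 4: add edge 4-6 (w=6); MST = {1-2(w=1) 1-3(w=3) 3-6(w=3) 4-6(w=6)}
step 5: add edge 4-5 (w=6); MST = {1-2(w=1) 1-3(w=3) 3-6(w=3) 4-5(w=6) 4-6(w=6)}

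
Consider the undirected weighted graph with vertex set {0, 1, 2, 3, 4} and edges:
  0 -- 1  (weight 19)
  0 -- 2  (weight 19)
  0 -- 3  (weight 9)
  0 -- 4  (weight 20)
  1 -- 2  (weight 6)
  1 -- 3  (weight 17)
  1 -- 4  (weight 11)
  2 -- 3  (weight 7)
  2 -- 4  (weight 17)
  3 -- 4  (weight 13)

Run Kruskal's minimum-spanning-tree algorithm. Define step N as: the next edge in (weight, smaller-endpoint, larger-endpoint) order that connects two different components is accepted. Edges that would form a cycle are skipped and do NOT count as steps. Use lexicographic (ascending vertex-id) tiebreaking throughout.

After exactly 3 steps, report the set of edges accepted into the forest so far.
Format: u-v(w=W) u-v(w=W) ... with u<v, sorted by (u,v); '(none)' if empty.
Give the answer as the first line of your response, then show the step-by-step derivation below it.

0-3(w=9) 1-2(w=6) 2-3(w=7)

step 1: add edge 1-2 (w=6); MST = {1-2(w=6)}
step 2: add edge 2-3 (w=7); MST = {1-2(w=6) 2-3(w=7)}
step 3: add edge 0-3 (w=9); MST = {0-3(w=9) 1-2(w=6) 2-3(w=7)}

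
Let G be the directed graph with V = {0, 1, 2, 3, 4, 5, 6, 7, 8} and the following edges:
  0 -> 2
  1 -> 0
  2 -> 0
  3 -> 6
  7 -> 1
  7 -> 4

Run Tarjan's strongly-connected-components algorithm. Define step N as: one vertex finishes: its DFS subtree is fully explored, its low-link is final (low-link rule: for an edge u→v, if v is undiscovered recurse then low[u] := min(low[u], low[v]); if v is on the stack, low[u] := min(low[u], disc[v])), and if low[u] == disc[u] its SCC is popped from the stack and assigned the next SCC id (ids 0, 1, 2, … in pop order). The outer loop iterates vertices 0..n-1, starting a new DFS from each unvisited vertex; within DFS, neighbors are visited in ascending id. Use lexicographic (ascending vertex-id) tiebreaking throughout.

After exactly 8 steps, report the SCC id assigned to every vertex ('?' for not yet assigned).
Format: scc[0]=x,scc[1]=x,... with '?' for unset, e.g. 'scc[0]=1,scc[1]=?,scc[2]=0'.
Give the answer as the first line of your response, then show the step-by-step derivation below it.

scc[0]=0,scc[1]=1,scc[2]=0,scc[3]=3,scc[4]=4,scc[5]=5,scc[6]=2,scc[7]=6,scc[8]=?

step 1: low=(low[0]=0,low[1]=?,low[2]=0,low[3]=?,low[4]=?,low[5]=?,low[6]=?,low[7]=?,low[8]=?); scc=(scc[0]=?,scc[1]=?,scc[2]=?,scc[3]=?,scc[4]=?,scc[5]=?,scc[6]=?,scc[7]=?,scc[8]=?)
step 2: low=(low[0]=0,low[1]=?,low[2]=0,low[3]=?,low[4]=?,low[5]=?,low[6]=?,low[7]=?,low[8]=?); scc=(scc[0]=0,scc[1]=?,scc[2]=0,scc[3]=?,scc[4]=?,scc[5]=?,scc[6]=?,scc[7]=?,scc[8]=?)
step 3: low=(low[0]=0,low[1]=2,low[2]=0,low[3]=?,low[4]=?,low[5]=?,low[6]=?,low[7]=?,low[8]=?); scc=(scc[0]=0,scc[1]=1,scc[2]=0,scc[3]=?,scc[4]=?,scc[5]=?,scc[6]=?,scc[7]=?,scc[8]=?)
step 4: low=(low[0]=0,low[1]=2,low[2]=0,low[3]=3,low[4]=?,low[5]=?,low[6]=4,low[7]=?,low[8]=?); scc=(scc[0]=0,scc[1]=1,scc[2]=0,scc[3]=?,scc[4]=?,scc[5]=?,scc[6]=2,scc[7]=?,scc[8]=?)
step 5: low=(low[0]=0,low[1]=2,low[2]=0,low[3]=3,low[4]=?,low[5]=?,low[6]=4,low[7]=?,low[8]=?); scc=(scc[0]=0,scc[1]=1,scc[2]=0,scc[3]=3,scc[4]=?,scc[5]=?,scc[6]=2,scc[7]=?,scc[8]=?)
step 6: low=(low[0]=0,low[1]=2,low[2]=0,low[3]=3,low[4]=5,low[5]=?,low[6]=4,low[7]=?,low[8]=?); scc=(scc[0]=0,scc[1]=1,scc[2]=0,scc[3]=3,scc[4]=4,scc[5]=?,scc[6]=2,scc[7]=?,scc[8]=?)
step 7: low=(low[0]=0,low[1]=2,low[2]=0,low[3]=3,low[4]=5,low[5]=6,low[6]=4,low[7]=?,low[8]=?); scc=(scc[0]=0,scc[1]=1,scc[2]=0,scc[3]=3,scc[4]=4,scc[5]=5,scc[6]=2,scc[7]=?,scc[8]=?)
step 8: low=(low[0]=0,low[1]=2,low[2]=0,low[3]=3,low[4]=5,low[5]=6,low[6]=4,low[7]=7,low[8]=?); scc=(scc[0]=0,scc[1]=1,scc[2]=0,scc[3]=3,scc[4]=4,scc[5]=5,scc[6]=2,scc[7]=6,scc[8]=?)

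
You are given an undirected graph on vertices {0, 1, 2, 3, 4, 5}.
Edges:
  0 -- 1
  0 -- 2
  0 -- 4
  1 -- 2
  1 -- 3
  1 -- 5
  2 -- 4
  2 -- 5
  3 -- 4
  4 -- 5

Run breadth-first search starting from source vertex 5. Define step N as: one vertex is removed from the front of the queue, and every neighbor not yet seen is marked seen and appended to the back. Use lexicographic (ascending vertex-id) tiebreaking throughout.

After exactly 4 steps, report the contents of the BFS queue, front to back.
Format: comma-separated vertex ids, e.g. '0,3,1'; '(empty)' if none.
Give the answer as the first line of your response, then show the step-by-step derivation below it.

0,3

step 1: dequeue 5; queue=[1,2,4]; order=5
step 2: dequeue 1; queue=[2,4,0,3]; order=5,1
step 3: dequeue 2; queue=[4,0,3]; order=5,1,2
step 4: dequeue 4; queue=[0,3]; order=5,1,2,4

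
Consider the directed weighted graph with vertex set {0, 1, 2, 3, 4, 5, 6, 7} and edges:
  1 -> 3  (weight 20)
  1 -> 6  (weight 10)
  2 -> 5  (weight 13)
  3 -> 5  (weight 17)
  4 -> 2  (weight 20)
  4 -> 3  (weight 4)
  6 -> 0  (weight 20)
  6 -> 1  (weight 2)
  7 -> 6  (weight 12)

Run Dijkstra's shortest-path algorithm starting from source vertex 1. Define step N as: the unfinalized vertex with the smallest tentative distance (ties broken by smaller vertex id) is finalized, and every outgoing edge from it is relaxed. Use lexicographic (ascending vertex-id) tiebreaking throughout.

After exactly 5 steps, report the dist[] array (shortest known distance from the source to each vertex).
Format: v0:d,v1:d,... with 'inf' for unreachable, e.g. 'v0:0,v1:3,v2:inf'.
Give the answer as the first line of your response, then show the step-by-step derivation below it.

v0:30,v1:0,v2:inf,v3:20,v4:inf,v5:37,v6:10,v7:inf

step 1: dist = v0:inf,v1:0,v2:inf,v3:20,v4:inf,v5:inf,v6:10,v7:inf
step 2: dist = v0:30,v1:0,v2:inf,v3:20,v4:inf,v5:inf,v6:10,v7:inf
step 3: dist = v0:30,v1:0,v2:inf,v3:20,v4:inf,v5:37,v6:10,v7:inf
step 4: dist = v0:30,v1:0,v2:inf,v3:20,v4:inf,v5:37,v6:10,v7:inf
step 5: dist = v0:30,v1:0,v2:inf,v3:20,v4:inf,v5:37,v6:10,v7:inf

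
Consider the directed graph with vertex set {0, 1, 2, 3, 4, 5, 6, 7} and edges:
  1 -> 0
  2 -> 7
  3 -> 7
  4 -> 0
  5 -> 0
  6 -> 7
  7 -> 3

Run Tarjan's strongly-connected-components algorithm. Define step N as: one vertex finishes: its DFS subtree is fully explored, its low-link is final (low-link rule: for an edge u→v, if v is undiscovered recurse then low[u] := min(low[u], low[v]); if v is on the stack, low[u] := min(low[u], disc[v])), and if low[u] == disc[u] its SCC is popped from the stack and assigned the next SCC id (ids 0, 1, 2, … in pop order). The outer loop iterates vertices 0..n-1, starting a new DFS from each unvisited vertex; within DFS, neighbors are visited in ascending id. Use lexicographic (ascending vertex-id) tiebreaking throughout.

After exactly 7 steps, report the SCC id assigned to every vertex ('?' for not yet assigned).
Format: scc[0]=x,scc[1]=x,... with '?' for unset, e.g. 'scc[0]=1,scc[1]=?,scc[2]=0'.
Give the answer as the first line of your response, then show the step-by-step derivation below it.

scc[0]=0,scc[1]=1,scc[2]=3,scc[3]=2,scc[4]=4,scc[5]=5,scc[6]=?,scc[7]=2

step 1: low=(low[0]=0,low[1]=?,low[2]=?,low[3]=?,low[4]=?,low[5]=?,low[6]=?,low[7]=?); scc=(scc[0]=0,scc[1]=?,scc[2]=?,scc[3]=?,scc[4]=?,scc[5]=?,scc[6]=?,scc[7]=?)
step 2: low=(low[0]=0,low[1]=1,low[2]=?,low[3]=?,low[4]=?,low[5]=?,low[6]=?,low[7]=?); scc=(scc[0]=0,scc[1]=1,scc[2]=?,scc[3]=?,scc[4]=?,scc[5]=?,scc[6]=?,scc[7]=?)
step 3: low=(low[0]=0,low[1]=1,low[2]=2,low[3]=3,low[4]=?,low[5]=?,low[6]=?,low[7]=3); scc=(scc[0]=0,scc[1]=1,scc[2]=?,scc[3]=?,scc[4]=?,scc[5]=?,scc[6]=?,scc[7]=?)
step 4: low=(low[0]=0,low[1]=1,low[2]=2,low[3]=3,low[4]=?,low[5]=?,low[6]=?,low[7]=3); scc=(scc[0]=0,scc[1]=1,scc[2]=?,scc[3]=2,scc[4]=?,scc[5]=?,scc[6]=?,scc[7]=2)
step 5: low=(low[0]=0,low[1]=1,low[2]=2,low[3]=3,low[4]=?,low[5]=?,low[6]=?,low[7]=3); scc=(scc[0]=0,scc[1]=1,scc[2]=3,scc[3]=2,scc[4]=?,scc[5]=?,scc[6]=?,scc[7]=2)
step 6: low=(low[0]=0,low[1]=1,low[2]=2,low[3]=3,low[4]=5,low[5]=?,low[6]=?,low[7]=3); scc=(scc[0]=0,scc[1]=1,scc[2]=3,scc[3]=2,scc[4]=4,scc[5]=?,scc[6]=?,scc[7]=2)
step 7: low=(low[0]=0,low[1]=1,low[2]=2,low[3]=3,low[4]=5,low[5]=6,low[6]=?,low[7]=3); scc=(scc[0]=0,scc[1]=1,scc[2]=3,scc[3]=2,scc[4]=4,scc[5]=5,scc[6]=?,scc[7]=2)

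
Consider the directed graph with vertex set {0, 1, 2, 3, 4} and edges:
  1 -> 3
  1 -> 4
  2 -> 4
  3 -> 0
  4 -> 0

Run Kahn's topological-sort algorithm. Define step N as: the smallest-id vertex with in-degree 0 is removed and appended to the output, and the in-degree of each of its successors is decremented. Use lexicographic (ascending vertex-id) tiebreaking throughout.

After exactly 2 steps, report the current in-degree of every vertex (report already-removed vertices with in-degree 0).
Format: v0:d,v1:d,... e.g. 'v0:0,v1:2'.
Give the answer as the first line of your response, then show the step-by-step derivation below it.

v0:2,v1:0,v2:0,v3:0,v4:0

step 1: output 1; order=[1]; indeg=(2,0,0,0,1)
step 2: output 2; order=[1,2]; indeg=(2,0,0,0,0)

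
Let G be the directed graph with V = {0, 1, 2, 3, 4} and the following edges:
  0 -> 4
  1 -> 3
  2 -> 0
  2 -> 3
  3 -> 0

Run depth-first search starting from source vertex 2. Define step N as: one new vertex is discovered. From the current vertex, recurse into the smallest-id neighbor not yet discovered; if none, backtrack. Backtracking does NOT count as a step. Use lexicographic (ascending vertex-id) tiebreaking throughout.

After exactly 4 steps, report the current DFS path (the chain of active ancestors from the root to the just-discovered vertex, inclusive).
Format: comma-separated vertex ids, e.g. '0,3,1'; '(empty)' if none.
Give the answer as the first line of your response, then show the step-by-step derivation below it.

2,3

step 1: discover 2; path=2; order=2
step 2: discover 0; path=2>0; order=2,0
step 3: discover 4; path=2>0>4; order=2,0,4
step 4: discover 3; path=2>3; order=2,0,4,3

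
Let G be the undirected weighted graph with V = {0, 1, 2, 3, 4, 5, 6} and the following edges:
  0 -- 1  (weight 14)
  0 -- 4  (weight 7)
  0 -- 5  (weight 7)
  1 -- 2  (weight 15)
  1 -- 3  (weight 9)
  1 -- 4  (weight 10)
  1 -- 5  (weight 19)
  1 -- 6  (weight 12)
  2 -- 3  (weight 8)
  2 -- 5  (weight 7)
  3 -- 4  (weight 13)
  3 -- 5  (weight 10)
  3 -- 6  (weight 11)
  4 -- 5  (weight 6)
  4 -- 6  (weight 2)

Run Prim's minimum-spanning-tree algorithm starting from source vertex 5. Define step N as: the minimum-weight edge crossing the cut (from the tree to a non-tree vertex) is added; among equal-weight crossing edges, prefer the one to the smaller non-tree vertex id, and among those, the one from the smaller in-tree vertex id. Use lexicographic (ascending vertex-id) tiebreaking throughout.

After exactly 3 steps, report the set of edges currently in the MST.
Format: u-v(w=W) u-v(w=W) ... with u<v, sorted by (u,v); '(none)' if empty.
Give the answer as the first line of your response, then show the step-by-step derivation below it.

0-4(w=7) 4-5(w=6) 4-6(w=2)

step 1: add edge 4-5 (w=6); MST = {4-5(w=6)}
step 2: add edge 4-6 (w=2); MST = {4-5(w=6) 4-6(w=2)}
step 3: add edge 0-4 (w=7); MST = {0-4(w=7) 4-5(w=6) 4-6(w=2)}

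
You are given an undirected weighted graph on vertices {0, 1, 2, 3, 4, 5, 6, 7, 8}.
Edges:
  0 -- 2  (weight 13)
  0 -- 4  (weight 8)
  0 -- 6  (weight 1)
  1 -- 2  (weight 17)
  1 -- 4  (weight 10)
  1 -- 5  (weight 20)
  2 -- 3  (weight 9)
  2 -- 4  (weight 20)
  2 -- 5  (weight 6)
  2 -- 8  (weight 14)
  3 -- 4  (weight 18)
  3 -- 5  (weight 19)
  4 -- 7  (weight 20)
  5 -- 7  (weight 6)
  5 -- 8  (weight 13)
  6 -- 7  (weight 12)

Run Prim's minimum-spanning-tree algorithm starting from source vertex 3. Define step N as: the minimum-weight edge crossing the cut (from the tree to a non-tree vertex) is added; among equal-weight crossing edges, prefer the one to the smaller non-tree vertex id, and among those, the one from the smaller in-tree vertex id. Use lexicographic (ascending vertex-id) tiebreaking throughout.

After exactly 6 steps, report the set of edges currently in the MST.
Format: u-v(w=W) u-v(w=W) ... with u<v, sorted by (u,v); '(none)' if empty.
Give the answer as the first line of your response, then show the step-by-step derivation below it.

0-4(w=8) 0-6(w=1) 2-3(w=9) 2-5(w=6) 5-7(w=6) 6-7(w=12)

step 1: add edge 2-3 (w=9); MST = {2-3(w=9)}
step 2: add edge 2-5 (w=6); MST = {2-3(w=9) 2-5(w=6)}
step 3: add edge 5-7 (w=6); MST = {2-3(w=9) 2-5(w=6) 5-7(w=6)}
step 4: add edge 6-7 (w=12); MST = {2-3(w=9) 2-5(w=6) 5-7(w=6) 6-7(w=12)}
step 5: add edge 0-6 (w=1); MST = {0-6(w=1) 2-3(w=9) 2-5(w=6) 5-7(w=6) 6-7(w=12)}
step 6: add edge 0-4 (w=8); MST = {0-4(w=8) 0-6(w=1) 2-3(w=9) 2-5(w=6) 5-7(w=6) 6-7(w=12)}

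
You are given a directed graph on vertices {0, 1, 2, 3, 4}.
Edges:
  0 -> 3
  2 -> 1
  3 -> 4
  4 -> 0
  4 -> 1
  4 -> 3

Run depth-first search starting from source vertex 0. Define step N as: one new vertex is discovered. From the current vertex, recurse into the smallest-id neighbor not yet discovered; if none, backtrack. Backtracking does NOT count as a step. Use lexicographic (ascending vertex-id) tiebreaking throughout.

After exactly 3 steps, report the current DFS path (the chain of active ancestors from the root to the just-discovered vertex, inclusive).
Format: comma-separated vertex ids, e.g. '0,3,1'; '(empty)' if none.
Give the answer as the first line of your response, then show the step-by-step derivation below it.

0,3,4

step 1: discover 0; path=0; order=0
step 2: discover 3; path=0>3; order=0,3
step 3: discover 4; path=0>3>4; order=0,3,4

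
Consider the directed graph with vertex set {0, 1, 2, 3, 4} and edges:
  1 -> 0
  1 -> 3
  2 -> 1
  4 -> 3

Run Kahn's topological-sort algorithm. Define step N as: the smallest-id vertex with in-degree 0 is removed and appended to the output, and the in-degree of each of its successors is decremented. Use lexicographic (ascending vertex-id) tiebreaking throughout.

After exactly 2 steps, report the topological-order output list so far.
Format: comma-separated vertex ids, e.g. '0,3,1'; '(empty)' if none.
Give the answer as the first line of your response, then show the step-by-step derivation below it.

2,1

step 1: output 2; order=[2]; indeg=(1,0,0,2,0)
step 2: output 1; order=[2,1]; indeg=(0,0,0,1,0)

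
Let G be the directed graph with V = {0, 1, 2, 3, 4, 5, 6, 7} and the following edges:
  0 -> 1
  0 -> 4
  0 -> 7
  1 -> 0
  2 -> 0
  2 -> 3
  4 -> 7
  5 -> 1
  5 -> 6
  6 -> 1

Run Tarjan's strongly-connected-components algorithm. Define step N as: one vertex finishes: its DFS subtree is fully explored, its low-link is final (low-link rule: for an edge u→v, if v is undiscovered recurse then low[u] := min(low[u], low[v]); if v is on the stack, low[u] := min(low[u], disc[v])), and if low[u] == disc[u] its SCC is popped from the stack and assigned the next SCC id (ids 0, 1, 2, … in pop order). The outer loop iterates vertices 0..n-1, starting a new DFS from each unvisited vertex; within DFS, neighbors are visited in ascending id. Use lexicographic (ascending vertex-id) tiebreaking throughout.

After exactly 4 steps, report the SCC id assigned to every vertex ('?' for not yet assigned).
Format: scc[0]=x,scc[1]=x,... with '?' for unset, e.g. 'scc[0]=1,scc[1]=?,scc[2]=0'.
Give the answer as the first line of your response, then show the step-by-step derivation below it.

scc[0]=2,scc[1]=2,scc[2]=?,scc[3]=?,scc[4]=1,scc[5]=?,scc[6]=?,scc[7]=0

step 1: low=(low[0]=0,low[1]=0,low[2]=?,low[3]=?,low[4]=?,low[5]=?,low[6]=?,low[7]=?); scc=(scc[0]=?,scc[1]=?,scc[2]=?,scc[3]=?,scc[4]=?,scc[5]=?,scc[6]=?,scc[7]=?)
step 2: low=(low[0]=0,low[1]=0,low[2]=?,low[3]=?,low[4]=2,low[5]=?,low[6]=?,low[7]=3); scc=(scc[0]=?,scc[1]=?,scc[2]=?,scc[3]=?,scc[4]=?,scc[5]=?,scc[6]=?,scc[7]=0)
step 3: low=(low[0]=0,low[1]=0,low[2]=?,low[3]=?,low[4]=2,low[5]=?,low[6]=?,low[7]=3); scc=(scc[0]=?,scc[1]=?,scc[2]=?,scc[3]=?,scc[4]=1,scc[5]=?,scc[6]=?,scc[7]=0)
step 4: low=(low[0]=0,low[1]=0,low[2]=?,low[3]=?,low[4]=2,low[5]=?,low[6]=?,low[7]=3); scc=(scc[0]=2,scc[1]=2,scc[2]=?,scc[3]=?,scc[4]=1,scc[5]=?,scc[6]=?,scc[7]=0)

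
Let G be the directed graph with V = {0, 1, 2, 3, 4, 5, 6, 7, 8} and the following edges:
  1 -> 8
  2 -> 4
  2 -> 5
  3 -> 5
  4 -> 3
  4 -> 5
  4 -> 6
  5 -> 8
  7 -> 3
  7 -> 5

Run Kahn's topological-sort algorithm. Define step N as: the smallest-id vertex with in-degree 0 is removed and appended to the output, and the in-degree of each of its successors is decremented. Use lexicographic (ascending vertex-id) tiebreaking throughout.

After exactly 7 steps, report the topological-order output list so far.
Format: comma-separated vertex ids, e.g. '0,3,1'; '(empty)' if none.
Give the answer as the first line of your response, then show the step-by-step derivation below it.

0,1,2,4,6,7,3

step 1: output 0; order=[0]; indeg=(0,0,0,2,1,4,1,0,2)
step 2: output 1; order=[0,1]; indeg=(0,0,0,2,1,4,1,0,1)
step 3: output 2; order=[0,1,2]; indeg=(0,0,0,2,0,3,1,0,1)
step 4: output 4; order=[0,1,2,4]; indeg=(0,0,0,1,0,2,0,0,1)
step 5: output 6; order=[0,1,2,4,6]; indeg=(0,0,0,1,0,2,0,0,1)
step 6: output 7; order=[0,1,2,4,6,7]; indeg=(0,0,0,0,0,1,0,0,1)
step 7: output 3; order=[0,1,2,4,6,7,3]; indeg=(0,0,0,0,0,0,0,0,1)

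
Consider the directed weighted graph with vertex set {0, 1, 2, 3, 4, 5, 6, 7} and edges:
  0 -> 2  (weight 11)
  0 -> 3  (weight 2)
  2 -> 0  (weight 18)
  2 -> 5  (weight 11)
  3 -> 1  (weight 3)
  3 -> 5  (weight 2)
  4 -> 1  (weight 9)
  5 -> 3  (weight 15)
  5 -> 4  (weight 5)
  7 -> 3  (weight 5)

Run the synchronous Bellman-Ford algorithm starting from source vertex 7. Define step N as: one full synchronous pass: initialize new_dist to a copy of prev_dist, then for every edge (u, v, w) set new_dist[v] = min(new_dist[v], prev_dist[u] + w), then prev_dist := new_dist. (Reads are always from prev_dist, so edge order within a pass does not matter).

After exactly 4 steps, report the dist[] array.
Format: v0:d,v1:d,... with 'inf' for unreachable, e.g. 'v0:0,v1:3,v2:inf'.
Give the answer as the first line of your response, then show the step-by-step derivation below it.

v0:inf,v1:8,v2:inf,v3:5,v4:12,v5:7,v6:inf,v7:0

step 1: dist = v0:inf,v1:inf,v2:inf,v3:5,v4:inf,v5:inf,v6:inf,v7:0
step 2: dist = v0:inf,v1:8,v2:inf,v3:5,v4:inf,v5:7,v6:inf,v7:0
step 3: dist = v0:inf,v1:8,v2:inf,v3:5,v4:12,v5:7,v6:inf,v7:0
step 4: dist = v0:inf,v1:8,v2:inf,v3:5,v4:12,v5:7,v6:inf,v7:0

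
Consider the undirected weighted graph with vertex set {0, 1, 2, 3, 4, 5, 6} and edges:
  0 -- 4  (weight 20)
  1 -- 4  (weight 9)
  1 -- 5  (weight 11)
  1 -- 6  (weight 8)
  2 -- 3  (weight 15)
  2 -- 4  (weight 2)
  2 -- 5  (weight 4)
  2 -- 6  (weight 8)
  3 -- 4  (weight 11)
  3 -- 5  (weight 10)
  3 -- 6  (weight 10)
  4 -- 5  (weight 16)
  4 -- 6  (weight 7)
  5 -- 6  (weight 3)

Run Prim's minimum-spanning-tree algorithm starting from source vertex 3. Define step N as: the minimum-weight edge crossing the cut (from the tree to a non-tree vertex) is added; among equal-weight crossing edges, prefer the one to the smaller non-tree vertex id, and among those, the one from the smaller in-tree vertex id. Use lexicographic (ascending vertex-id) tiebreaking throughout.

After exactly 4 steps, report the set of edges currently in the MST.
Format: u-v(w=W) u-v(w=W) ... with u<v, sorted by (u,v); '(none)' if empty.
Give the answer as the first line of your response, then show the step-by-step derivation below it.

2-4(w=2) 2-5(w=4) 3-5(w=10) 5-6(w=3)

step 1: add edge 3-5 (w=10); MST = {3-5(w=10)}
step 2: add edge 5-6 (w=3); MST = {3-5(w=10) 5-6(w=3)}
step 3: add edge 2-5 (w=4); MST = {2-5(w=4) 3-5(w=10) 5-6(w=3)}
step 4: add edge 2-4 (w=2); MST = {2-4(w=2) 2-5(w=4) 3-5(w=10) 5-6(w=3)}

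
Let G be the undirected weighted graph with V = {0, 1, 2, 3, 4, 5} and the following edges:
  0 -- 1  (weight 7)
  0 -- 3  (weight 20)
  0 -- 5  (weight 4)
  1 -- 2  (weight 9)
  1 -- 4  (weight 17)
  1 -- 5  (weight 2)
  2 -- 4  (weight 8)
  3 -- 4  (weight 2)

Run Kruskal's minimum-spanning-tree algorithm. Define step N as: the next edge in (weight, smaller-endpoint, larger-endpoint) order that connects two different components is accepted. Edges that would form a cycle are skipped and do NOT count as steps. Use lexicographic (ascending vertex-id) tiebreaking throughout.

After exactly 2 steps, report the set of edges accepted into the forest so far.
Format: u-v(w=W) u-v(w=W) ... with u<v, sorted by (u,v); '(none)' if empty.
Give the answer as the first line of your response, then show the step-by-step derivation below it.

1-5(w=2) 3-4(w=2)

step 1: add edge 1-5 (w=2); MST = {1-5(w=2)}
step 2: add edge 3-4 (w=2); MST = {1-5(w=2) 3-4(w=2)}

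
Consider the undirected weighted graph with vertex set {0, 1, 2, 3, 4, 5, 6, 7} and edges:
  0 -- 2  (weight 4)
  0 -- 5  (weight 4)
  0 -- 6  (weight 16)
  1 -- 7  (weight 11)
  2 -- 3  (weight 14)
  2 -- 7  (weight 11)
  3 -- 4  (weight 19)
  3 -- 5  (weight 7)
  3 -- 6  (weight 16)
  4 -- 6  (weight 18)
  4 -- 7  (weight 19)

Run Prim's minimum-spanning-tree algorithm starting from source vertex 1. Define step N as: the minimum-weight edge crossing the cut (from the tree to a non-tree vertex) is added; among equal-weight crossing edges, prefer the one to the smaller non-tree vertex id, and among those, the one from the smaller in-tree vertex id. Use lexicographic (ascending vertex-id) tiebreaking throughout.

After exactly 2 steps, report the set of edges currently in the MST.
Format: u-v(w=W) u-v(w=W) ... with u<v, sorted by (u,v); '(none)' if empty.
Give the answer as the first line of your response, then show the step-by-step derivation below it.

1-7(w=11) 2-7(w=11)

step 1: add edge 1-7 (w=11); MST = {1-7(w=11)}
step 2: add edge 2-7 (w=11); MST = {1-7(w=11) 2-7(w=11)}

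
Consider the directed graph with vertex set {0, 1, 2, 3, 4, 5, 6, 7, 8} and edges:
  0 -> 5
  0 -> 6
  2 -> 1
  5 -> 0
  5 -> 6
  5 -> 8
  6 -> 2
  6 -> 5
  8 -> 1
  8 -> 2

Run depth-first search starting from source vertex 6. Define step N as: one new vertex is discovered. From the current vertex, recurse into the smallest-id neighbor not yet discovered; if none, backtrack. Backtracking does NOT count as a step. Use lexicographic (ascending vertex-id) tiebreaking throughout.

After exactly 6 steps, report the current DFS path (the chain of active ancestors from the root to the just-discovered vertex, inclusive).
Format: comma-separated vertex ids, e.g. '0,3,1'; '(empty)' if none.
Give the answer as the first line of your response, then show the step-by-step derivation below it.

6,5,8

step 1: discover 6; path=6; order=6
step 2: discover 2; path=6>2; order=6,2
step 3: discover 1; path=6>2>1; order=6,2,1
step 4: discover 5; path=6>5; order=6,2,1,5
step 5: discover 0; path=6>5>0; order=6,2,1,5,0
step 6: discover 8; path=6>5>8; order=6,2,1,5,0,8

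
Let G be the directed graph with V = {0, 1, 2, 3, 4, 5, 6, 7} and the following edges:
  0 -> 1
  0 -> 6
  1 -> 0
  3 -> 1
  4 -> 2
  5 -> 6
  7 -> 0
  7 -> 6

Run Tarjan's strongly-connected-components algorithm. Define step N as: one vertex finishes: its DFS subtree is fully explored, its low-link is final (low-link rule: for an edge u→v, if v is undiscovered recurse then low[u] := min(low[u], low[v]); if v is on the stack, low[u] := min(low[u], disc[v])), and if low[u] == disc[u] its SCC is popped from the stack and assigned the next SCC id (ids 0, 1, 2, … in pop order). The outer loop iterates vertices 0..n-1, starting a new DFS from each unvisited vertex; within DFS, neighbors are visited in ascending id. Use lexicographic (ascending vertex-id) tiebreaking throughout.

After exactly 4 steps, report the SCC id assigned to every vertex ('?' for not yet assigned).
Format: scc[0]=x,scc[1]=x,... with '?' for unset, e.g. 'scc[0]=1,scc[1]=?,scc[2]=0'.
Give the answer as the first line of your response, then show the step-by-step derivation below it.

scc[0]=1,scc[1]=1,scc[2]=2,scc[3]=?,scc[4]=?,scc[5]=?,scc[6]=0,scc[7]=?

step 1: low=(low[0]=0,low[1]=0,low[2]=?,low[3]=?,low[4]=?,low[5]=?,low[6]=?,low[7]=?); scc=(scc[0]=?,scc[1]=?,scc[2]=?,scc[3]=?,scc[4]=?,scc[5]=?,scc[6]=?,scc[7]=?)
step 2: low=(low[0]=0,low[1]=0,low[2]=?,low[3]=?,low[4]=?,low[5]=?,low[6]=2,low[7]=?); scc=(scc[0]=?,scc[1]=?,scc[2]=?,scc[3]=?,scc[4]=?,scc[5]=?,scc[6]=0,scc[7]=?)
step 3: low=(low[0]=0,low[1]=0,low[2]=?,low[3]=?,low[4]=?,low[5]=?,low[6]=2,low[7]=?); scc=(scc[0]=1,scc[1]=1,scc[2]=?,scc[3]=?,scc[4]=?,scc[5]=?,scc[6]=0,scc[7]=?)
step 4: low=(low[0]=0,low[1]=0,low[2]=3,low[3]=?,low[4]=?,low[5]=?,low[6]=2,low[7]=?); scc=(scc[0]=1,scc[1]=1,scc[2]=2,scc[3]=?,scc[4]=?,scc[5]=?,scc[6]=0,scc[7]=?)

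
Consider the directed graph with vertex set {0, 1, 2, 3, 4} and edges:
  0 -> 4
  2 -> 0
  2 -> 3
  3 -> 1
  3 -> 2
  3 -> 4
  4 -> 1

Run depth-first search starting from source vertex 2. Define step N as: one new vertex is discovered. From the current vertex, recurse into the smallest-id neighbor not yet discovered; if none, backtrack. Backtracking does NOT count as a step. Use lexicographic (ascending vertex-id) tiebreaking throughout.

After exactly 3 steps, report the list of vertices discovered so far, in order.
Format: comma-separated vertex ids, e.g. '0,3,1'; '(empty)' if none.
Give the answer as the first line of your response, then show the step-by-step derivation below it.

2,0,4

step 1: discover 2; path=2; order=2
step 2: discover 0; path=2>0; order=2,0
step 3: discover 4; path=2>0>4; order=2,0,4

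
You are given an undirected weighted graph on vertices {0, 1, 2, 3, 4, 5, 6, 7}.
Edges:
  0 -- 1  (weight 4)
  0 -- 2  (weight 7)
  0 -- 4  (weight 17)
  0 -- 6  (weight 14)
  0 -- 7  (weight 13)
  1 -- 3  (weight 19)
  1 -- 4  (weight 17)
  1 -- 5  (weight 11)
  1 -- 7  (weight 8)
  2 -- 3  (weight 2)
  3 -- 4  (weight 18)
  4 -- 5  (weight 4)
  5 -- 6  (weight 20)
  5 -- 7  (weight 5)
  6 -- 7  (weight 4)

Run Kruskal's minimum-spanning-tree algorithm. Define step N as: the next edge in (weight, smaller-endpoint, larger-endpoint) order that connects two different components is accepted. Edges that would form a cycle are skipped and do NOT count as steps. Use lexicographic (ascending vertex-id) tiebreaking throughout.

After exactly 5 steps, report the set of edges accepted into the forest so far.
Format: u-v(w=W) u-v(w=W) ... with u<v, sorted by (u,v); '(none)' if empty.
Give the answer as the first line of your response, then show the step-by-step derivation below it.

0-1(w=4) 2-3(w=2) 4-5(w=4) 5-7(w=5) 6-7(w=4)

step 1: add edge 2-3 (w=2); MST = {2-3(w=2)}
step 2: add edge 0-1 (w=4); MST = {0-1(w=4) 2-3(w=2)}
step 3: add edge 4-5 (w=4); MST = {0-1(w=4) 2-3(w=2) 4-5(w=4)}
step 4: add edge 6-7 (w=4); MST = {0-1(w=4) 2-3(w=2) 4-5(w=4) 6-7(w=4)}
step 5: add edge 5-7 (w=5); MST = {0-1(w=4) 2-3(w=2) 4-5(w=4) 5-7(w=5) 6-7(w=4)}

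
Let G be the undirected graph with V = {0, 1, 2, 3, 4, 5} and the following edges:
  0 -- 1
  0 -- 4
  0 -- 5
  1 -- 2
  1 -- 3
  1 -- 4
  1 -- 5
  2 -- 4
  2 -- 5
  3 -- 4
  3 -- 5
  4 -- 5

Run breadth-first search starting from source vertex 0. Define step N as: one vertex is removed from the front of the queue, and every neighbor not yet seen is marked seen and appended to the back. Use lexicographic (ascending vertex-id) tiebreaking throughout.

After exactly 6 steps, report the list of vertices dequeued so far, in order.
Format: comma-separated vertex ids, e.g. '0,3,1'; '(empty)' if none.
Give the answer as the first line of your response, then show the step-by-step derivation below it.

0,1,4,5,2,3

step 1: dequeue 0; queue=[1,4,5]; order=0
step 2: dequeue 1; queue=[4,5,2,3]; order=0,1
step 3: dequeue 4; queue=[5,2,3]; order=0,1,4
step 4: dequeue 5; queue=[2,3]; order=0,1,4,5
step 5: dequeue 2; queue=[3]; order=0,1,4,5,2
step 6: dequeue 3; queue=[(empty)]; order=0,1,4,5,2,3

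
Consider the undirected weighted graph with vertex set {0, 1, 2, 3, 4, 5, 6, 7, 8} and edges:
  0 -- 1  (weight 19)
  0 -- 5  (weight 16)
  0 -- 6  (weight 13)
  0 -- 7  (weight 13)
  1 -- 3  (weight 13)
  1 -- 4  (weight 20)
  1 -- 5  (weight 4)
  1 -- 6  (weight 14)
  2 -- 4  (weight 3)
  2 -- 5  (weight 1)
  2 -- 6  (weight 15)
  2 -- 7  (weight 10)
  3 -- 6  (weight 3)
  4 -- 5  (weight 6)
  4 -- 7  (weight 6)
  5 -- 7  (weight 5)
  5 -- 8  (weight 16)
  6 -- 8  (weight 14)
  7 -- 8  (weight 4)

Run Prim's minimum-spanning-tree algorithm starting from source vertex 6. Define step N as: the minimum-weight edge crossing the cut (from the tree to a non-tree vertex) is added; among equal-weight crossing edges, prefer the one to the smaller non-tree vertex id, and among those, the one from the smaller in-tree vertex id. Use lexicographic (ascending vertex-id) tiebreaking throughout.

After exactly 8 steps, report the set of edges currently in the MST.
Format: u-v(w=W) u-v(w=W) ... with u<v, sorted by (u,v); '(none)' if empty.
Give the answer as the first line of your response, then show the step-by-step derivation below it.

0-6(w=13) 1-3(w=13) 1-5(w=4) 2-4(w=3) 2-5(w=1) 3-6(w=3) 5-7(w=5) 7-8(w=4)

step 1: add edge 3-6 (w=3); MST = {3-6(w=3)}
step 2: add edge 0-6 (w=13); MST = {0-6(w=13) 3-6(w=3)}
step 3: add edge 1-3 (w=13); MST = {0-6(w=13) 1-3(w=13) 3-6(w=3)}
step 4: add edge 1-5 (w=4); MST = {0-6(w=13) 1-3(w=13) 1-5(w=4) 3-6(w=3)}
step 5: add edge 2-5 (w=1); MST = {0-6(w=13) 1-3(w=13) 1-5(w=4) 2-5(w=1) 3-6(w=3)}
step 6: add edge 2-4 (w=3); MST = {0-6(w=13) 1-3(w=13) 1-5(w=4) 2-4(w=3) 2-5(w=1) 3-6(w=3)}
step 7: add edge 5-7 (w=5); MST = {0-6(w=13) 1-3(w=13) 1-5(w=4) 2-4(w=3) 2-5(w=1) 3-6(w=3) 5-7(w=5)}
step 8: add edge 7-8 (w=4); MST = {0-6(w=13) 1-3(w=13) 1-5(w=4) 2-4(w=3) 2-5(w=1) 3-6(w=3) 5-7(w=5) 7-8(w=4)}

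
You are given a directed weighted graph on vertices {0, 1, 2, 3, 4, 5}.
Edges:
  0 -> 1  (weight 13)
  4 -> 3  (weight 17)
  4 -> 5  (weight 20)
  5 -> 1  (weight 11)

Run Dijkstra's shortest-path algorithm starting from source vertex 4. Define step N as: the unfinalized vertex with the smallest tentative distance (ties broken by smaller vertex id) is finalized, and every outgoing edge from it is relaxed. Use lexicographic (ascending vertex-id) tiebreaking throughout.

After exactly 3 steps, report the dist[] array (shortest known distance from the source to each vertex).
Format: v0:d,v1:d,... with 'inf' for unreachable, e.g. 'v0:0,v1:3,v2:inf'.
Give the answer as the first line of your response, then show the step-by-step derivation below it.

v0:inf,v1:31,v2:inf,v3:17,v4:0,v5:20

step 1: dist = v0:inf,v1:inf,v2:inf,v3:17,v4:0,v5:20
step 2: dist = v0:inf,v1:inf,v2:inf,v3:17,v4:0,v5:20
step 3: dist = v0:inf,v1:31,v2:inf,v3:17,v4:0,v5:20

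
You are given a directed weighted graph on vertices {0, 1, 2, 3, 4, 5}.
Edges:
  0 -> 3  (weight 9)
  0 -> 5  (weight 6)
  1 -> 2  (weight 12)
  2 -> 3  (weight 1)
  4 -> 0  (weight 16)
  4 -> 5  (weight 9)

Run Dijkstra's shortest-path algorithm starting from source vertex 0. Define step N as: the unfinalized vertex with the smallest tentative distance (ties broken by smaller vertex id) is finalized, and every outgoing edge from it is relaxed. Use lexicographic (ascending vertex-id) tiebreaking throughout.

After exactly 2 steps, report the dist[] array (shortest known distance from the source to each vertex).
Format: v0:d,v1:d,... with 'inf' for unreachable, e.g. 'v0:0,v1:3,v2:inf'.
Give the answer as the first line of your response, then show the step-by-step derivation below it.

v0:0,v1:inf,v2:inf,v3:9,v4:inf,v5:6

step 1: dist = v0:0,v1:inf,v2:inf,v3:9,v4:inf,v5:6
step 2: dist = v0:0,v1:inf,v2:inf,v3:9,v4:inf,v5:6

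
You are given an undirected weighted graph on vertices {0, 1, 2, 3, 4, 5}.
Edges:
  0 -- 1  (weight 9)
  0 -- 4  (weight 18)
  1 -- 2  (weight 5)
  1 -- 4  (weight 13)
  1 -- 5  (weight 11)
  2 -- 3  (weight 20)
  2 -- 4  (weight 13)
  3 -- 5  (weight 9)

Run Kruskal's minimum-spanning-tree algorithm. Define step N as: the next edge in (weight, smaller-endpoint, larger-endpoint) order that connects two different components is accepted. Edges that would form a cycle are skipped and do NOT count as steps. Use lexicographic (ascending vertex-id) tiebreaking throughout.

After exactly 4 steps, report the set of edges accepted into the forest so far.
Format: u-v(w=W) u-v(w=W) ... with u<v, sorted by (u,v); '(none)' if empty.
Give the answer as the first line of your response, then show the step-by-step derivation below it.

0-1(w=9) 1-2(w=5) 1-5(w=11) 3-5(w=9)

step 1: add edge 1-2 (w=5); MST = {1-2(w=5)}
step 2: add edge 0-1 (w=9); MST = {0-1(w=9) 1-2(w=5)}
step 3: add edge 3-5 (w=9); MST = {0-1(w=9) 1-2(w=5) 3-5(w=9)}
step 4: add edge 1-5 (w=11); MST = {0-1(w=9) 1-2(w=5) 1-5(w=11) 3-5(w=9)}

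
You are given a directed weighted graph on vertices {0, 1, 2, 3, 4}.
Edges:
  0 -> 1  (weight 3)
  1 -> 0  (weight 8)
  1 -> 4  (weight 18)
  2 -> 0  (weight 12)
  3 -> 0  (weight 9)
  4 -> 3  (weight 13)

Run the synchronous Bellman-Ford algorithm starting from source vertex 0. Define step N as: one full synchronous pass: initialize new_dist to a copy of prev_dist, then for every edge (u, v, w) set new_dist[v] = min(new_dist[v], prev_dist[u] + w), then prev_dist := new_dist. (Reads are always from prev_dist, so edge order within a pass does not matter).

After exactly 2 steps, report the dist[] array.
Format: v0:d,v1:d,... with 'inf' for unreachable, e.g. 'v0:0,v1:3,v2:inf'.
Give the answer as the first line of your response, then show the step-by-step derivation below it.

v0:0,v1:3,v2:inf,v3:inf,v4:21

step 1: dist = v0:0,v1:3,v2:inf,v3:inf,v4:inf
step 2: dist = v0:0,v1:3,v2:inf,v3:inf,v4:21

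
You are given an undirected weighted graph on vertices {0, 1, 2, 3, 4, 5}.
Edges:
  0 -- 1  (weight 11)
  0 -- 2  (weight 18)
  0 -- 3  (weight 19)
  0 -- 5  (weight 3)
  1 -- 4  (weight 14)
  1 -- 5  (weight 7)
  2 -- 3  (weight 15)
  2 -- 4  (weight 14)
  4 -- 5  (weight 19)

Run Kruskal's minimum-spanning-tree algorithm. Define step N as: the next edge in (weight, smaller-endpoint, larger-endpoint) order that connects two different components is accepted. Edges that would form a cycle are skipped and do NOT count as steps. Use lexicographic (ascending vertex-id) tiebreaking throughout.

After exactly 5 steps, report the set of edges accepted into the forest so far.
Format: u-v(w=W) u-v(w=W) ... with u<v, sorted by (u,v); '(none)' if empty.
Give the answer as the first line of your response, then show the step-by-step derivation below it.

0-5(w=3) 1-4(w=14) 1-5(w=7) 2-3(w=15) 2-4(w=14)

step 1: add edge 0-5 (w=3); MST = {0-5(w=3)}
step 2: add edge 1-5 (w=7); MST = {0-5(w=3) 1-5(w=7)}
step 3: add edge 1-4 (w=14); MST = {0-5(w=3) 1-4(w=14) 1-5(w=7)}
step 4: add edge 2-4 (w=14); MST = {0-5(w=3) 1-4(w=14) 1-5(w=7) 2-4(w=14)}
step 5: add edge 2-3 (w=15); MST = {0-5(w=3) 1-4(w=14) 1-5(w=7) 2-3(w=15) 2-4(w=14)}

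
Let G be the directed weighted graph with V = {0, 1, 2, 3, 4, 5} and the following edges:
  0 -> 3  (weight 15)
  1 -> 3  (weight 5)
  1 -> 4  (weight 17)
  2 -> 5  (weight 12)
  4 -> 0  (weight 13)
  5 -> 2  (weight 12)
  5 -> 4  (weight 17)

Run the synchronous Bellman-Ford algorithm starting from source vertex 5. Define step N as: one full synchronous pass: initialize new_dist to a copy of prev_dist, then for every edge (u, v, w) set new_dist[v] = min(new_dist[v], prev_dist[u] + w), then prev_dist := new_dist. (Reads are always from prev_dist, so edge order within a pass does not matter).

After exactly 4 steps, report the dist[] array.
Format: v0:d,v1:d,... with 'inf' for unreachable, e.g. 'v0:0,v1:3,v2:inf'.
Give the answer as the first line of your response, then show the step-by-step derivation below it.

v0:30,v1:inf,v2:12,v3:45,v4:17,v5:0

step 1: dist = v0:inf,v1:inf,v2:12,v3:inf,v4:17,v5:0
step 2: dist = v0:30,v1:inf,v2:12,v3:inf,v4:17,v5:0
step 3: dist = v0:30,v1:inf,v2:12,v3:45,v4:17,v5:0
step 4: dist = v0:30,v1:inf,v2:12,v3:45,v4:17,v5:0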